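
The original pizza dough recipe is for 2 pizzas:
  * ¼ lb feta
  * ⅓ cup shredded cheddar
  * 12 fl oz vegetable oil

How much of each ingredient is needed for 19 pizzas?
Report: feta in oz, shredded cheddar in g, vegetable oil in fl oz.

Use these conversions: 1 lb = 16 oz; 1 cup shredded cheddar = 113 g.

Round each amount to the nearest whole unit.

Scaling factor: 19/2 = 9.5.
feta: 0.25 lb × 19/2 × 16 oz/lb = 38 oz
shredded cheddar: 1/3 cup × 19/2 × 113 g/cup ≈ 358 g
vegetable oil: 12 fl oz × 19/2 = 114 fl oz

feta: 38 oz; shredded cheddar: 358 g; vegetable oil: 114 fl oz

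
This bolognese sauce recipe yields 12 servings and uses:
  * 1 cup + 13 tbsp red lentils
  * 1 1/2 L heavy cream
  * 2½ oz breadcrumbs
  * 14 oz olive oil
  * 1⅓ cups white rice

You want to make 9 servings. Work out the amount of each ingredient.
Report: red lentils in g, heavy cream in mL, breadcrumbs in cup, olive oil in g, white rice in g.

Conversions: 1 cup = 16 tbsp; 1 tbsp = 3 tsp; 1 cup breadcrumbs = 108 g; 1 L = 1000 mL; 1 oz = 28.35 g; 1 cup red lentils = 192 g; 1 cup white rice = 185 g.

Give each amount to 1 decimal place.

red lentils: 261.0 g; heavy cream: 1125.0 mL; breadcrumbs: 0.5 cup; olive oil: 297.7 g; white rice: 185.0 g

Scaling factor: 9/12 = 3/4 = 0.75.
red lentils: (1 cup + 13 tbsp = 1.8125 cup) × 3/4 × 192 g/cup = 261.0 g
heavy cream: 1.5 L × 3/4 × 1000 mL/L = 1125.0 mL
breadcrumbs: 2.5 oz × 3/4 × 28.35 g/oz ÷ 108 g/cup ≈ 0.5 cup
olive oil: 14 oz × 3/4 × 28.35 g/oz ≈ 297.7 g
white rice: 4/3 cup × 3/4 × 185 g/cup = 185.0 g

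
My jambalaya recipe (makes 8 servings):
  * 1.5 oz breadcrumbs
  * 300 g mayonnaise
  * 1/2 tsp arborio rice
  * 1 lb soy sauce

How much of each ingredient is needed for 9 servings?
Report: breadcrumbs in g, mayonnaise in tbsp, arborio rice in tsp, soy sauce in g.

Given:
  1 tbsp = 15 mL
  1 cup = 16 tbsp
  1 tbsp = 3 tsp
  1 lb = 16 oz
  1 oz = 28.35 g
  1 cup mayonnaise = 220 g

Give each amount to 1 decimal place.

breadcrumbs: 47.8 g; mayonnaise: 24.5 tbsp; arborio rice: 0.6 tsp; soy sauce: 510.3 g

Scaling factor: 9/8 = 1.125.
breadcrumbs: 1.5 oz × 9/8 × 28.35 g/oz ≈ 47.8 g
mayonnaise: 300 g × 9/8 ÷ 220 g/cup × 16 tbsp/cup ≈ 24.5 tbsp
arborio rice: 0.5 tsp × 9/8 ≈ 0.6 tsp
soy sauce: 1 lb × 9/8 × 16 oz/lb × 28.35 g/oz = 510.3 g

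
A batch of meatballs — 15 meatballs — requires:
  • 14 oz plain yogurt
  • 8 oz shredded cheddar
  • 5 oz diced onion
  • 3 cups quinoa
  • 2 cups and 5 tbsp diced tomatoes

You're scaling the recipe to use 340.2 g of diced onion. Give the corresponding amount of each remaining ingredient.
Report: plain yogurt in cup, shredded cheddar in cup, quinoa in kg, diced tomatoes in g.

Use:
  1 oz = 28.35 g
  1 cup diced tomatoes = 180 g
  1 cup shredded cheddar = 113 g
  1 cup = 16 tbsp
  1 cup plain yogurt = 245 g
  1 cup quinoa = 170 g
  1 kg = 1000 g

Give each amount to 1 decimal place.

The original recipe has 141.75 g of diced onion, so the scaling factor is 340.2 ÷ 141.75 = 12/5 = 2.4.
plain yogurt: 14 oz × 12/5 × 28.35 g/oz ÷ 245 g/cup ≈ 3.9 cup
shredded cheddar: 8 oz × 12/5 × 28.35 g/oz ÷ 113 g/cup ≈ 4.8 cup
quinoa: 3 cup × 12/5 × 170 g/cup ÷ 1000 g/kg ≈ 1.2 kg
diced tomatoes: (2 cup + 5 tbsp = 2.3125 cup) × 12/5 × 180 g/cup = 999.0 g

plain yogurt: 3.9 cup; shredded cheddar: 4.8 cup; quinoa: 1.2 kg; diced tomatoes: 999.0 g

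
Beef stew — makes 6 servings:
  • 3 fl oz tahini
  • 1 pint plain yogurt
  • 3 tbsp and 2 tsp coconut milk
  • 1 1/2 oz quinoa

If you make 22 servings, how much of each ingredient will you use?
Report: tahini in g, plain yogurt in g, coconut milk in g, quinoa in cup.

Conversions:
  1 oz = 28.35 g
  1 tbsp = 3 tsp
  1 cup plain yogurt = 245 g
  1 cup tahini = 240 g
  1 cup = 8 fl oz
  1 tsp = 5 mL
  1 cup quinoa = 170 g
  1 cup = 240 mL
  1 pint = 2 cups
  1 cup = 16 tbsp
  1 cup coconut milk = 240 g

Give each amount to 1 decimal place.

Scaling factor: 22/6 = 11/3.
tahini: 3 fl oz × 11/3 ÷ 8 fl oz/cup × 240 g/cup = 330.0 g
plain yogurt: 1 pint × 11/3 × 2 cup/pint × 245 g/cup ≈ 1796.7 g
coconut milk: (3 tbsp + 2 tsp = 11/3 tbsp) × 11/3 ÷ 16 tbsp/cup × 240 g/cup ≈ 201.7 g
quinoa: 1.5 oz × 11/3 × 28.35 g/oz ÷ 170 g/cup ≈ 0.9 cup

tahini: 330.0 g; plain yogurt: 1796.7 g; coconut milk: 201.7 g; quinoa: 0.9 cup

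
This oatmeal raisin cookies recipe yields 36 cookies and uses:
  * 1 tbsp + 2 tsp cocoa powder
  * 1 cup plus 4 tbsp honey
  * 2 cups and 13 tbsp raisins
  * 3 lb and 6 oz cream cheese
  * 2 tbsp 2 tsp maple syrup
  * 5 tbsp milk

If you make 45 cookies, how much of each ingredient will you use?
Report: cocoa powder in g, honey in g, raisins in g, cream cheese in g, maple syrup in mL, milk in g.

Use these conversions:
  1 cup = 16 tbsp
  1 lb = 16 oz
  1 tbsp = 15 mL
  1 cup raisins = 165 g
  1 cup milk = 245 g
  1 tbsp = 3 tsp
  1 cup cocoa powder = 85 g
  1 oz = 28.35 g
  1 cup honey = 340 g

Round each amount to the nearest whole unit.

cocoa powder: 11 g; honey: 531 g; raisins: 580 g; cream cheese: 1914 g; maple syrup: 50 mL; milk: 96 g

Scaling factor: 45/36 = 5/4 = 1.25.
cocoa powder: (1 tbsp + 2 tsp = 5/3 tbsp) × 5/4 ÷ 16 tbsp/cup × 85 g/cup ≈ 11 g
honey: (1 cup + 4 tbsp = 1.25 cup) × 5/4 × 340 g/cup ≈ 531 g
raisins: (2 cup + 13 tbsp = 2.8125 cup) × 5/4 × 165 g/cup ≈ 580 g
cream cheese: (3 lb + 6 oz = 3.375 lb) × 5/4 × 16 oz/lb × 28.35 g/oz ≈ 1914 g
maple syrup: (2 tbsp + 2 tsp = 8/3 tbsp) × 5/4 × 15 mL/tbsp = 50 mL
milk: 5 tbsp × 5/4 ÷ 16 tbsp/cup × 245 g/cup ≈ 96 g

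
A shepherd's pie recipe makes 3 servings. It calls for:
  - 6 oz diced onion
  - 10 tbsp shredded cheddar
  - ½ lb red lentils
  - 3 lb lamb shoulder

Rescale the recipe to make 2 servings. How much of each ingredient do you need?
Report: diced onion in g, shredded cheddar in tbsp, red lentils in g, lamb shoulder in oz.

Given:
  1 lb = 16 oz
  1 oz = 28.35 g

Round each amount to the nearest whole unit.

diced onion: 113 g; shredded cheddar: 7 tbsp; red lentils: 151 g; lamb shoulder: 32 oz

Scaling factor: 2/3.
diced onion: 6 oz × 2/3 × 28.35 g/oz ≈ 113 g
shredded cheddar: 10 tbsp × 2/3 ≈ 7 tbsp
red lentils: 0.5 lb × 2/3 × 16 oz/lb × 28.35 g/oz ≈ 151 g
lamb shoulder: 3 lb × 2/3 × 16 oz/lb = 32 oz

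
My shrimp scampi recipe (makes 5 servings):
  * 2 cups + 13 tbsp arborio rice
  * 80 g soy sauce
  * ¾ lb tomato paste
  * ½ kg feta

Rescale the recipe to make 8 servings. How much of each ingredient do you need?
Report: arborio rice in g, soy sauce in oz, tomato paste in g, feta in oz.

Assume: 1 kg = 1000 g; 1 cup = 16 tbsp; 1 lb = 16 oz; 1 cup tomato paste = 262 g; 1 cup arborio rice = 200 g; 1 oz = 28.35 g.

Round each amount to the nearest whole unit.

Scaling factor: 8/5 = 1.6.
arborio rice: (2 cup + 13 tbsp = 2.8125 cup) × 8/5 × 200 g/cup = 900 g
soy sauce: 80 g × 8/5 ÷ 28.35 g/oz ≈ 5 oz
tomato paste: 0.75 lb × 8/5 × 16 oz/lb × 28.35 g/oz ≈ 544 g
feta: 0.5 kg × 8/5 × 1000 g/kg ÷ 28.35 g/oz ≈ 28 oz

arborio rice: 900 g; soy sauce: 5 oz; tomato paste: 544 g; feta: 28 oz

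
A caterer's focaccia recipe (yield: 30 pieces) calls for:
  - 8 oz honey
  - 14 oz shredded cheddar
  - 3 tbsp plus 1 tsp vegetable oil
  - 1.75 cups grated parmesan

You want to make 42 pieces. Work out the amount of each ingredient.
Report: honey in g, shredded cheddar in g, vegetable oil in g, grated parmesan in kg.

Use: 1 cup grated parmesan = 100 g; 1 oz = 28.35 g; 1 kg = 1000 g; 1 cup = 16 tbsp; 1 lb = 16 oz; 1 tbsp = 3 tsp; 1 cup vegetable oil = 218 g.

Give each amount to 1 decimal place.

honey: 317.5 g; shredded cheddar: 555.7 g; vegetable oil: 63.6 g; grated parmesan: 0.2 kg

Scaling factor: 42/30 = 7/5 = 1.4.
honey: 8 oz × 7/5 × 28.35 g/oz ≈ 317.5 g
shredded cheddar: 14 oz × 7/5 × 28.35 g/oz ≈ 555.7 g
vegetable oil: (3 tbsp + 1 tsp = 10/3 tbsp) × 7/5 ÷ 16 tbsp/cup × 218 g/cup ≈ 63.6 g
grated parmesan: 1.75 cup × 7/5 × 100 g/cup ÷ 1000 g/kg ≈ 0.2 kg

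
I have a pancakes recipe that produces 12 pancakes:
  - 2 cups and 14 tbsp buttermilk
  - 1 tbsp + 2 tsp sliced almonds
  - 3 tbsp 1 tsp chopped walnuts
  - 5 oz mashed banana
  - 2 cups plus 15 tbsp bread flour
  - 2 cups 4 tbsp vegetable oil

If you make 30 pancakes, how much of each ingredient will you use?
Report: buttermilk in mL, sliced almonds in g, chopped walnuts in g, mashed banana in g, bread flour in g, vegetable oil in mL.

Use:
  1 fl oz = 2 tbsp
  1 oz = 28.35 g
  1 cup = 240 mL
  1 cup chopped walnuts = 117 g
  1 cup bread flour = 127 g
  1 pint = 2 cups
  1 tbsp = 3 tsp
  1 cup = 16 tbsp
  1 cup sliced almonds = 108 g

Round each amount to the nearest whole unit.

buttermilk: 1725 mL; sliced almonds: 28 g; chopped walnuts: 61 g; mashed banana: 354 g; bread flour: 933 g; vegetable oil: 1350 mL

Scaling factor: 30/12 = 5/2 = 2.5.
buttermilk: (2 cup + 14 tbsp = 2.875 cup) × 5/2 × 240 mL/cup = 1725 mL
sliced almonds: (1 tbsp + 2 tsp = 5/3 tbsp) × 5/2 ÷ 16 tbsp/cup × 108 g/cup ≈ 28 g
chopped walnuts: (3 tbsp + 1 tsp = 10/3 tbsp) × 5/2 ÷ 16 tbsp/cup × 117 g/cup ≈ 61 g
mashed banana: 5 oz × 5/2 × 28.35 g/oz ≈ 354 g
bread flour: (2 cup + 15 tbsp = 2.9375 cup) × 5/2 × 127 g/cup ≈ 933 g
vegetable oil: (2 cup + 4 tbsp = 2.25 cup) × 5/2 × 240 mL/cup = 1350 mL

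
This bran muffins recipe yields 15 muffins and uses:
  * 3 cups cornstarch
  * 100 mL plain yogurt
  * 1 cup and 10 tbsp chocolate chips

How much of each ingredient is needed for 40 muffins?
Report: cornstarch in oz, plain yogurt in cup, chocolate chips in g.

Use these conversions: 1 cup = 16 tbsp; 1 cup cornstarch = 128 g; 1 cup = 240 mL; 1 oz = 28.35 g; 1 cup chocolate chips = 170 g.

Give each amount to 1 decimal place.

Scaling factor: 40/15 = 8/3.
cornstarch: 3 cup × 8/3 × 128 g/cup ÷ 28.35 g/oz ≈ 36.1 oz
plain yogurt: 100 mL × 8/3 ÷ 240 mL/cup ≈ 1.1 cup
chocolate chips: (1 cup + 10 tbsp = 1.625 cup) × 8/3 × 170 g/cup ≈ 736.7 g

cornstarch: 36.1 oz; plain yogurt: 1.1 cup; chocolate chips: 736.7 g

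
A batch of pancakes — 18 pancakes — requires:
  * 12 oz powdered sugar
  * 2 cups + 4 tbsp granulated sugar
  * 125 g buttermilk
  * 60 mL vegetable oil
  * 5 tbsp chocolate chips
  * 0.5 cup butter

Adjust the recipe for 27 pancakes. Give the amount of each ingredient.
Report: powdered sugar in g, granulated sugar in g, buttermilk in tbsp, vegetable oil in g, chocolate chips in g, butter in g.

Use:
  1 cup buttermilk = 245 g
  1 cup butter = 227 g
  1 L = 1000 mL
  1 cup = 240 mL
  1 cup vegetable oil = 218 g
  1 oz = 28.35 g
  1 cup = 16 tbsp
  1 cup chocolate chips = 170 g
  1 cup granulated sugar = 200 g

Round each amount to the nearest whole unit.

Scaling factor: 27/18 = 3/2 = 1.5.
powdered sugar: 12 oz × 3/2 × 28.35 g/oz ≈ 510 g
granulated sugar: (2 cup + 4 tbsp = 2.25 cup) × 3/2 × 200 g/cup = 675 g
buttermilk: 125 g × 3/2 ÷ 245 g/cup × 16 tbsp/cup ≈ 12 tbsp
vegetable oil: 60 mL × 3/2 ÷ 240 mL/cup × 218 g/cup ≈ 82 g
chocolate chips: 5 tbsp × 3/2 ÷ 16 tbsp/cup × 170 g/cup ≈ 80 g
butter: 0.5 cup × 3/2 × 227 g/cup ≈ 170 g

powdered sugar: 510 g; granulated sugar: 675 g; buttermilk: 12 tbsp; vegetable oil: 82 g; chocolate chips: 80 g; butter: 170 g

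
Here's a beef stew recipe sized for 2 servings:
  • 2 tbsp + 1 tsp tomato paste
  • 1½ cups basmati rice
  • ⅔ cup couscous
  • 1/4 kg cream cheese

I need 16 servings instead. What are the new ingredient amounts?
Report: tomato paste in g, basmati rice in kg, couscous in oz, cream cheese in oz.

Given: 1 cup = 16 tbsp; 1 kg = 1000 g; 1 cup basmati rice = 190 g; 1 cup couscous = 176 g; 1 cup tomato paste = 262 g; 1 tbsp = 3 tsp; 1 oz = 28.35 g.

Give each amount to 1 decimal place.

tomato paste: 305.7 g; basmati rice: 2.3 kg; couscous: 33.1 oz; cream cheese: 70.5 oz

Scaling factor: 16/2 = 8.
tomato paste: (2 tbsp + 1 tsp = 7/3 tbsp) × 8 ÷ 16 tbsp/cup × 262 g/cup ≈ 305.7 g
basmati rice: 1.5 cup × 8 × 190 g/cup ÷ 1000 g/kg ≈ 2.3 kg
couscous: 2/3 cup × 8 × 176 g/cup ÷ 28.35 g/oz ≈ 33.1 oz
cream cheese: 0.25 kg × 8 × 1000 g/kg ÷ 28.35 g/oz ≈ 70.5 oz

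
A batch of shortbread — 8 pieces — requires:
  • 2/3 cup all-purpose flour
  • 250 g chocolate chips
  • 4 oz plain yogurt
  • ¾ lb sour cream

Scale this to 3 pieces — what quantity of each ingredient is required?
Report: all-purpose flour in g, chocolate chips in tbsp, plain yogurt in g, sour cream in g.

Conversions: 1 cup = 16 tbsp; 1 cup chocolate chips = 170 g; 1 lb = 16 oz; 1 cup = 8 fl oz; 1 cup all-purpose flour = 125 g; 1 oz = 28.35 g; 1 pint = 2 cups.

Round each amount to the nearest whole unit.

all-purpose flour: 31 g; chocolate chips: 9 tbsp; plain yogurt: 43 g; sour cream: 128 g

Scaling factor: 3/8 = 0.375.
all-purpose flour: 2/3 cup × 3/8 × 125 g/cup ≈ 31 g
chocolate chips: 250 g × 3/8 ÷ 170 g/cup × 16 tbsp/cup ≈ 9 tbsp
plain yogurt: 4 oz × 3/8 × 28.35 g/oz ≈ 43 g
sour cream: 0.75 lb × 3/8 × 16 oz/lb × 28.35 g/oz ≈ 128 g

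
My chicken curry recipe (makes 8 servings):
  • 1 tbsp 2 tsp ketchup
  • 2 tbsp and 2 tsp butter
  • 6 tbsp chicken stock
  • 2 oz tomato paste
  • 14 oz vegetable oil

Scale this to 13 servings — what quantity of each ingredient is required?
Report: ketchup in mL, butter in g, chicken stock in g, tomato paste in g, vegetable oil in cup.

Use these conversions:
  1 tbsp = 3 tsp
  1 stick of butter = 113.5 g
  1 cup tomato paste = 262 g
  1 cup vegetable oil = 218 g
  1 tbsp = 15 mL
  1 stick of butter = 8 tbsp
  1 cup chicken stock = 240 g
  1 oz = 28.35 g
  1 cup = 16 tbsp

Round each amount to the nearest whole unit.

Scaling factor: 13/8 = 1.625.
ketchup: (1 tbsp + 2 tsp = 5/3 tbsp) × 13/8 × 15 mL/tbsp ≈ 41 mL
butter: (2 tbsp + 2 tsp = 8/3 tbsp) × 13/8 ÷ 8 tbsp/stick × 113.5 g/stick ≈ 61 g
chicken stock: 6 tbsp × 13/8 ÷ 16 tbsp/cup × 240 g/cup ≈ 146 g
tomato paste: 2 oz × 13/8 × 28.35 g/oz ≈ 92 g
vegetable oil: 14 oz × 13/8 × 28.35 g/oz ÷ 218 g/cup ≈ 3 cup

ketchup: 41 mL; butter: 61 g; chicken stock: 146 g; tomato paste: 92 g; vegetable oil: 3 cup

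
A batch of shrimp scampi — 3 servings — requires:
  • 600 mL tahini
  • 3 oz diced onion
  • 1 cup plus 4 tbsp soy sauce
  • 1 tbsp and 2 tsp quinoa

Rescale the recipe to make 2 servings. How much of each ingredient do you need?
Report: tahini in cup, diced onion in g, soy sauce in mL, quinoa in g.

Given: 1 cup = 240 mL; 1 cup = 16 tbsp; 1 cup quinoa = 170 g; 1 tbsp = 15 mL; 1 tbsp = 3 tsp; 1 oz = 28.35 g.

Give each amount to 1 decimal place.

tahini: 1.7 cup; diced onion: 56.7 g; soy sauce: 200.0 mL; quinoa: 11.8 g

Scaling factor: 2/3.
tahini: 600 mL × 2/3 ÷ 240 mL/cup ≈ 1.7 cup
diced onion: 3 oz × 2/3 × 28.35 g/oz = 56.7 g
soy sauce: (1 cup + 4 tbsp = 1.25 cup) × 2/3 × 240 mL/cup = 200.0 mL
quinoa: (1 tbsp + 2 tsp = 5/3 tbsp) × 2/3 ÷ 16 tbsp/cup × 170 g/cup ≈ 11.8 g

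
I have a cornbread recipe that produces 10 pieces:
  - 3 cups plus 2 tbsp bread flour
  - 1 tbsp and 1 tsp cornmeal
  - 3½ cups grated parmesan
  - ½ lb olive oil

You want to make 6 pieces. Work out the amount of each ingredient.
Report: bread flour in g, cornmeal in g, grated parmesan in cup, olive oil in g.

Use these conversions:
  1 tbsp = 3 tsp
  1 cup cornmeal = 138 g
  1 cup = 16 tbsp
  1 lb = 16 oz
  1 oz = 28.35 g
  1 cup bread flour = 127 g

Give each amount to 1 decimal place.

bread flour: 238.1 g; cornmeal: 6.9 g; grated parmesan: 2.1 cup; olive oil: 136.1 g

Scaling factor: 6/10 = 3/5 = 0.6.
bread flour: (3 cup + 2 tbsp = 3.125 cup) × 3/5 × 127 g/cup ≈ 238.1 g
cornmeal: (1 tbsp + 1 tsp = 4/3 tbsp) × 3/5 ÷ 16 tbsp/cup × 138 g/cup = 6.9 g
grated parmesan: 3.5 cup × 3/5 = 2.1 cup
olive oil: 0.5 lb × 3/5 × 16 oz/lb × 28.35 g/oz ≈ 136.1 g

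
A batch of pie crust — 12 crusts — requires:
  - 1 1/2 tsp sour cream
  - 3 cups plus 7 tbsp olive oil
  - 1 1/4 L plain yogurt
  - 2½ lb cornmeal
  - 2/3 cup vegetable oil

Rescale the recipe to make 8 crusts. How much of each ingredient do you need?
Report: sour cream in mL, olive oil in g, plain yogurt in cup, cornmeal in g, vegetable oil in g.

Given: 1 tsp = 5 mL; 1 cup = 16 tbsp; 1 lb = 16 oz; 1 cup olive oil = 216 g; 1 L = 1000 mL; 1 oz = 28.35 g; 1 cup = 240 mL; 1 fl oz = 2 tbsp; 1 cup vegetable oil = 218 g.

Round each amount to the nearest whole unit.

Scaling factor: 8/12 = 2/3.
sour cream: 1.5 tsp × 2/3 × 5 mL/tsp = 5 mL
olive oil: (3 cup + 7 tbsp = 3.4375 cup) × 2/3 × 216 g/cup = 495 g
plain yogurt: 1.25 L × 2/3 × 1000 mL/L ÷ 240 mL/cup ≈ 3 cup
cornmeal: 2.5 lb × 2/3 × 16 oz/lb × 28.35 g/oz = 756 g
vegetable oil: 2/3 cup × 2/3 × 218 g/cup ≈ 97 g

sour cream: 5 mL; olive oil: 495 g; plain yogurt: 3 cup; cornmeal: 756 g; vegetable oil: 97 g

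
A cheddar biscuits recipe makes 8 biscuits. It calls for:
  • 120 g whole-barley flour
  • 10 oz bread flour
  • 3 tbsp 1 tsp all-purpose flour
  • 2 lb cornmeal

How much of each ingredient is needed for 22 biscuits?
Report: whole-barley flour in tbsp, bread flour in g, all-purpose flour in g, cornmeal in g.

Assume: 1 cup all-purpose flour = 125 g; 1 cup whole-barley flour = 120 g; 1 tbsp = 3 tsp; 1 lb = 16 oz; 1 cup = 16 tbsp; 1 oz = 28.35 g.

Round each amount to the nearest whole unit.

Scaling factor: 22/8 = 11/4 = 2.75.
whole-barley flour: 120 g × 11/4 ÷ 120 g/cup × 16 tbsp/cup = 44 tbsp
bread flour: 10 oz × 11/4 × 28.35 g/oz ≈ 780 g
all-purpose flour: (3 tbsp + 1 tsp = 10/3 tbsp) × 11/4 ÷ 16 tbsp/cup × 125 g/cup ≈ 72 g
cornmeal: 2 lb × 11/4 × 16 oz/lb × 28.35 g/oz ≈ 2495 g

whole-barley flour: 44 tbsp; bread flour: 780 g; all-purpose flour: 72 g; cornmeal: 2495 g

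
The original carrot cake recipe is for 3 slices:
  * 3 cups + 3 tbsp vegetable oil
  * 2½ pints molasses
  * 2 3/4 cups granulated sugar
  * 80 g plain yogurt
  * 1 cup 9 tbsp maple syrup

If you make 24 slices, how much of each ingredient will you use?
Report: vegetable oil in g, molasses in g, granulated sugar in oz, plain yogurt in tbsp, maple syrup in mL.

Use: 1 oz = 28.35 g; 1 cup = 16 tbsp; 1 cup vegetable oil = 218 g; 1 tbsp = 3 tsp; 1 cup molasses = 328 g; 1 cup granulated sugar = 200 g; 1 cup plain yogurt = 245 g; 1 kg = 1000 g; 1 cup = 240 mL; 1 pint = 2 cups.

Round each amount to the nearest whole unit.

Scaling factor: 24/3 = 8.
vegetable oil: (3 cup + 3 tbsp = 3.1875 cup) × 8 × 218 g/cup = 5559 g
molasses: 2.5 pint × 8 × 2 cup/pint × 328 g/cup = 13120 g
granulated sugar: 2.75 cup × 8 × 200 g/cup ÷ 28.35 g/oz ≈ 155 oz
plain yogurt: 80 g × 8 ÷ 245 g/cup × 16 tbsp/cup ≈ 42 tbsp
maple syrup: (1 cup + 9 tbsp = 1.5625 cup) × 8 × 240 mL/cup = 3000 mL

vegetable oil: 5559 g; molasses: 13120 g; granulated sugar: 155 oz; plain yogurt: 42 tbsp; maple syrup: 3000 mL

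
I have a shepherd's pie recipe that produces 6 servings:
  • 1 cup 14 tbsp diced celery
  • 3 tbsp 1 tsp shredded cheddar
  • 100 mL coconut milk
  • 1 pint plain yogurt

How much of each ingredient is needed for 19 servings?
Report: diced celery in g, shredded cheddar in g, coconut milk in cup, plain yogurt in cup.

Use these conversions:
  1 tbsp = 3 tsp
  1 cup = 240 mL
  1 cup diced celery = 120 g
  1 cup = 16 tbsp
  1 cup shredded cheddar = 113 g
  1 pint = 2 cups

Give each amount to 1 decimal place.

Scaling factor: 19/6.
diced celery: (1 cup + 14 tbsp = 1.875 cup) × 19/6 × 120 g/cup = 712.5 g
shredded cheddar: (3 tbsp + 1 tsp = 10/3 tbsp) × 19/6 ÷ 16 tbsp/cup × 113 g/cup ≈ 74.5 g
coconut milk: 100 mL × 19/6 ÷ 240 mL/cup ≈ 1.3 cup
plain yogurt: 1 pint × 19/6 × 2 cup/pint ≈ 6.3 cup

diced celery: 712.5 g; shredded cheddar: 74.5 g; coconut milk: 1.3 cup; plain yogurt: 6.3 cup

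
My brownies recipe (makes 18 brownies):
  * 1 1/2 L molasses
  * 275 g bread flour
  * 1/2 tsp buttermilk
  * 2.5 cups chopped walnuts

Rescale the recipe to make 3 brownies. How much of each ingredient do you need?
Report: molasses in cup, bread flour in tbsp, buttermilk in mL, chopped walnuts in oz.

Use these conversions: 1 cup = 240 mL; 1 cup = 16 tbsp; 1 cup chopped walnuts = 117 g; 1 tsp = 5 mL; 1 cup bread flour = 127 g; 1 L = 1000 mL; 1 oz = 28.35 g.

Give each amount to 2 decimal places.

Scaling factor: 3/18 = 1/6.
molasses: 1.5 L × 1/6 × 1000 mL/L ÷ 240 mL/cup ≈ 1.04 cup
bread flour: 275 g × 1/6 ÷ 127 g/cup × 16 tbsp/cup ≈ 5.77 tbsp
buttermilk: 0.5 tsp × 1/6 × 5 mL/tsp ≈ 0.42 mL
chopped walnuts: 2.5 cup × 1/6 × 117 g/cup ÷ 28.35 g/oz ≈ 1.72 oz

molasses: 1.04 cup; bread flour: 5.77 tbsp; buttermilk: 0.42 mL; chopped walnuts: 1.72 oz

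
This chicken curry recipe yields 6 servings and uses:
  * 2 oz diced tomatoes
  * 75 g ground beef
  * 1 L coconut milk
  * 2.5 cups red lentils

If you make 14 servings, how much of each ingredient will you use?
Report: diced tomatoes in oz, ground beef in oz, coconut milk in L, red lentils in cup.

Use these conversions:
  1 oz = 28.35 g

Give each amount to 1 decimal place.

diced tomatoes: 4.7 oz; ground beef: 6.2 oz; coconut milk: 2.3 L; red lentils: 5.8 cup

Scaling factor: 14/6 = 7/3.
diced tomatoes: 2 oz × 7/3 ≈ 4.7 oz
ground beef: 75 g × 7/3 ÷ 28.35 g/oz ≈ 6.2 oz
coconut milk: 1 L × 7/3 ≈ 2.3 L
red lentils: 2.5 cup × 7/3 ≈ 5.8 cup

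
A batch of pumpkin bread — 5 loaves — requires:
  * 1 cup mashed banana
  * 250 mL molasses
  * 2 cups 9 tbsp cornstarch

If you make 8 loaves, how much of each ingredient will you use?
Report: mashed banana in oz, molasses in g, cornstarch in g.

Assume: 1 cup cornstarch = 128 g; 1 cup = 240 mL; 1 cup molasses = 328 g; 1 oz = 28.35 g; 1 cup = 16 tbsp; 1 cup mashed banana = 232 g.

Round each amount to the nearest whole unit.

mashed banana: 13 oz; molasses: 547 g; cornstarch: 525 g

Scaling factor: 8/5 = 1.6.
mashed banana: 1 cup × 8/5 × 232 g/cup ÷ 28.35 g/oz ≈ 13 oz
molasses: 250 mL × 8/5 ÷ 240 mL/cup × 328 g/cup ≈ 547 g
cornstarch: (2 cup + 9 tbsp = 2.5625 cup) × 8/5 × 128 g/cup ≈ 525 g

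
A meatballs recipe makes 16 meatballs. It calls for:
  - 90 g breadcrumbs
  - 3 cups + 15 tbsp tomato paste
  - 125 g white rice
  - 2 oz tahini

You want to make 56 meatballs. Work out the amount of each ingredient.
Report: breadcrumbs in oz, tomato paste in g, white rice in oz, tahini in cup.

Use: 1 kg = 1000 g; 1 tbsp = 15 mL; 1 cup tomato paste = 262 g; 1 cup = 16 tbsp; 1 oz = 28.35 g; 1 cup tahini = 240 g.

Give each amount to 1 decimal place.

breadcrumbs: 11.1 oz; tomato paste: 3610.7 g; white rice: 15.4 oz; tahini: 0.8 cup

Scaling factor: 56/16 = 7/2 = 3.5.
breadcrumbs: 90 g × 7/2 ÷ 28.35 g/oz ≈ 11.1 oz
tomato paste: (3 cup + 15 tbsp = 3.9375 cup) × 7/2 × 262 g/cup ≈ 3610.7 g
white rice: 125 g × 7/2 ÷ 28.35 g/oz ≈ 15.4 oz
tahini: 2 oz × 7/2 × 28.35 g/oz ÷ 240 g/cup ≈ 0.8 cup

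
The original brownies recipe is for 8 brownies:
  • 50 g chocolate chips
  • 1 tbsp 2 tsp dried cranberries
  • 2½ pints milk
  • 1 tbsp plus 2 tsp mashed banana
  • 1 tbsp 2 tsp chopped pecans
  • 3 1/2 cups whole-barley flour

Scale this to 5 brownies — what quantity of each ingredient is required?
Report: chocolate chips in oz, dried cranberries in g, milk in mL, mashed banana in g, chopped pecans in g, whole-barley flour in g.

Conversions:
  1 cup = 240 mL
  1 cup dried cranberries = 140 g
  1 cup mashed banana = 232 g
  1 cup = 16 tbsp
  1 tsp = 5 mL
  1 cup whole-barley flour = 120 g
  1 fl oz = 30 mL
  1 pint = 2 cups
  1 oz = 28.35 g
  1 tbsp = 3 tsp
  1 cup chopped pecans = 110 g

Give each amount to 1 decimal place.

chocolate chips: 1.1 oz; dried cranberries: 9.1 g; milk: 750.0 mL; mashed banana: 15.1 g; chopped pecans: 7.2 g; whole-barley flour: 262.5 g

Scaling factor: 5/8 = 0.625.
chocolate chips: 50 g × 5/8 ÷ 28.35 g/oz ≈ 1.1 oz
dried cranberries: (1 tbsp + 2 tsp = 5/3 tbsp) × 5/8 ÷ 16 tbsp/cup × 140 g/cup ≈ 9.1 g
milk: 2.5 pint × 5/8 × 2 cup/pint × 240 mL/cup = 750.0 mL
mashed banana: (1 tbsp + 2 tsp = 5/3 tbsp) × 5/8 ÷ 16 tbsp/cup × 232 g/cup ≈ 15.1 g
chopped pecans: (1 tbsp + 2 tsp = 5/3 tbsp) × 5/8 ÷ 16 tbsp/cup × 110 g/cup ≈ 7.2 g
whole-barley flour: 3.5 cup × 5/8 × 120 g/cup = 262.5 g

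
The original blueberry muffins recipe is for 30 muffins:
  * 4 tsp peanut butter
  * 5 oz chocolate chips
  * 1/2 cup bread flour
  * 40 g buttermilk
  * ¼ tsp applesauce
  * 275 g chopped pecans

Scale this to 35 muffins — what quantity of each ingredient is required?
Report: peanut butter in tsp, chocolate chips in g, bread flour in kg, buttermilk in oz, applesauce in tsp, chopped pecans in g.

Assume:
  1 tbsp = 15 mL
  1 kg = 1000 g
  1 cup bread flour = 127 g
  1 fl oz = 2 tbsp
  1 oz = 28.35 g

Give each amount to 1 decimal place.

peanut butter: 4.7 tsp; chocolate chips: 165.4 g; bread flour: 0.1 kg; buttermilk: 1.6 oz; applesauce: 0.3 tsp; chopped pecans: 320.8 g

Scaling factor: 35/30 = 7/6.
peanut butter: 4 tsp × 7/6 ≈ 4.7 tsp
chocolate chips: 5 oz × 7/6 × 28.35 g/oz ≈ 165.4 g
bread flour: 0.5 cup × 7/6 × 127 g/cup ÷ 1000 g/kg ≈ 0.1 kg
buttermilk: 40 g × 7/6 ÷ 28.35 g/oz ≈ 1.6 oz
applesauce: 0.25 tsp × 7/6 ≈ 0.3 tsp
chopped pecans: 275 g × 7/6 ≈ 320.8 g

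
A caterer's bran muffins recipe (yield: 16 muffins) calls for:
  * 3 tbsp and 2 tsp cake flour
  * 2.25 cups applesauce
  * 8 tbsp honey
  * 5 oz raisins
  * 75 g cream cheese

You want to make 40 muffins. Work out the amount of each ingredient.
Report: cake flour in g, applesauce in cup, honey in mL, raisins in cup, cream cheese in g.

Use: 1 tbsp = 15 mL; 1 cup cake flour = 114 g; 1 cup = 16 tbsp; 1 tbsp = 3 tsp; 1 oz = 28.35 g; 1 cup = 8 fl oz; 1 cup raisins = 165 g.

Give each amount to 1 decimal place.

Scaling factor: 40/16 = 5/2 = 2.5.
cake flour: (3 tbsp + 2 tsp = 11/3 tbsp) × 5/2 ÷ 16 tbsp/cup × 114 g/cup ≈ 65.3 g
applesauce: 2.25 cup × 5/2 ≈ 5.6 cup
honey: 8 tbsp × 5/2 × 15 mL/tbsp = 300.0 mL
raisins: 5 oz × 5/2 × 28.35 g/oz ÷ 165 g/cup ≈ 2.1 cup
cream cheese: 75 g × 5/2 = 187.5 g

cake flour: 65.3 g; applesauce: 5.6 cup; honey: 300.0 mL; raisins: 2.1 cup; cream cheese: 187.5 g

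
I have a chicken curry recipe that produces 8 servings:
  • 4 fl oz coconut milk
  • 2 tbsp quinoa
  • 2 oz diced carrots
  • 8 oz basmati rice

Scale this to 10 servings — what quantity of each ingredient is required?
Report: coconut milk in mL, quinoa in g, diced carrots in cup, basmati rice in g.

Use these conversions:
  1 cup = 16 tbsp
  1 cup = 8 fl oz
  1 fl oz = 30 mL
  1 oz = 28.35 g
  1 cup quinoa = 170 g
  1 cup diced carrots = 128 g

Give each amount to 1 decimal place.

coconut milk: 150.0 mL; quinoa: 26.6 g; diced carrots: 0.6 cup; basmati rice: 283.5 g

Scaling factor: 10/8 = 5/4 = 1.25.
coconut milk: 4 fl oz × 5/4 × 30 mL/fl oz = 150.0 mL
quinoa: 2 tbsp × 5/4 ÷ 16 tbsp/cup × 170 g/cup ≈ 26.6 g
diced carrots: 2 oz × 5/4 × 28.35 g/oz ÷ 128 g/cup ≈ 0.6 cup
basmati rice: 8 oz × 5/4 × 28.35 g/oz = 283.5 g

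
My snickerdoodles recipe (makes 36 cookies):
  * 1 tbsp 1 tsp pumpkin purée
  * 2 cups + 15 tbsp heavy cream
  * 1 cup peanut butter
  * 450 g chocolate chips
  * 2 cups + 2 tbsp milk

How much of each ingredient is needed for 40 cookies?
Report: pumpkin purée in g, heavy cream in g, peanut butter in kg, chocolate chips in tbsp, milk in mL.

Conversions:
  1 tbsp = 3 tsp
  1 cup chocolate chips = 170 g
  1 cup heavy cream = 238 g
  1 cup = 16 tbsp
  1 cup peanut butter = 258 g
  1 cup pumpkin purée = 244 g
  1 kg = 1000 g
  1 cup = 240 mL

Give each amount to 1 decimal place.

pumpkin purée: 22.6 g; heavy cream: 776.8 g; peanut butter: 0.3 kg; chocolate chips: 47.1 tbsp; milk: 566.7 mL

Scaling factor: 40/36 = 10/9.
pumpkin purée: (1 tbsp + 1 tsp = 4/3 tbsp) × 10/9 ÷ 16 tbsp/cup × 244 g/cup ≈ 22.6 g
heavy cream: (2 cup + 15 tbsp = 2.9375 cup) × 10/9 × 238 g/cup ≈ 776.8 g
peanut butter: 1 cup × 10/9 × 258 g/cup ÷ 1000 g/kg ≈ 0.3 kg
chocolate chips: 450 g × 10/9 ÷ 170 g/cup × 16 tbsp/cup ≈ 47.1 tbsp
milk: (2 cup + 2 tbsp = 2.125 cup) × 10/9 × 240 mL/cup ≈ 566.7 mL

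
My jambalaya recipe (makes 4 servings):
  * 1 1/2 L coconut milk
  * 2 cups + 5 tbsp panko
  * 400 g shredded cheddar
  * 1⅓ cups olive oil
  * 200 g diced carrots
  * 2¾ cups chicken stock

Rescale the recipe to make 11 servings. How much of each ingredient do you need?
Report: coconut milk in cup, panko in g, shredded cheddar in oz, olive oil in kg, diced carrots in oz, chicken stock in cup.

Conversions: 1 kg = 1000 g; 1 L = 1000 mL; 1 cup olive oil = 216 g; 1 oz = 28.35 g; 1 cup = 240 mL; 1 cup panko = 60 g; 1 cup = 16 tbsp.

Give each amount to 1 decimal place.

coconut milk: 17.2 cup; panko: 381.6 g; shredded cheddar: 38.8 oz; olive oil: 0.8 kg; diced carrots: 19.4 oz; chicken stock: 7.6 cup

Scaling factor: 11/4 = 2.75.
coconut milk: 1.5 L × 11/4 × 1000 mL/L ÷ 240 mL/cup ≈ 17.2 cup
panko: (2 cup + 5 tbsp = 2.3125 cup) × 11/4 × 60 g/cup ≈ 381.6 g
shredded cheddar: 400 g × 11/4 ÷ 28.35 g/oz ≈ 38.8 oz
olive oil: 4/3 cup × 11/4 × 216 g/cup ÷ 1000 g/kg ≈ 0.8 kg
diced carrots: 200 g × 11/4 ÷ 28.35 g/oz ≈ 19.4 oz
chicken stock: 2.75 cup × 11/4 ≈ 7.6 cup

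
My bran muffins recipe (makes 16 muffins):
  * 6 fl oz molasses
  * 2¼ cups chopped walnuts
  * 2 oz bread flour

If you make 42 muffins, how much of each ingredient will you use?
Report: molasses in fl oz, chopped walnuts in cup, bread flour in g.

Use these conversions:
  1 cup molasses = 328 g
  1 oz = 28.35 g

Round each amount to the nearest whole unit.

molasses: 16 fl oz; chopped walnuts: 6 cup; bread flour: 149 g

Scaling factor: 42/16 = 21/8 = 2.625.
molasses: 6 fl oz × 21/8 ≈ 16 fl oz
chopped walnuts: 2.25 cup × 21/8 ≈ 6 cup
bread flour: 2 oz × 21/8 × 28.35 g/oz ≈ 149 g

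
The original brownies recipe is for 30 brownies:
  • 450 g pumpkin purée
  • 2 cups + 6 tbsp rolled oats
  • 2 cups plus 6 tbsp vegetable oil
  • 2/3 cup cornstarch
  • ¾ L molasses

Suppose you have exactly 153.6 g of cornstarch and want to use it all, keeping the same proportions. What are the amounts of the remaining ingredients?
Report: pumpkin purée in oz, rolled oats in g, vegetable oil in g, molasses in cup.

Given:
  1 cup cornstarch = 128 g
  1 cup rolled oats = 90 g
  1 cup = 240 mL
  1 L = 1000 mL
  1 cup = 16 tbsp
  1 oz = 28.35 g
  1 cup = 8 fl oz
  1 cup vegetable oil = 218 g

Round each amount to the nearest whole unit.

pumpkin purée: 29 oz; rolled oats: 385 g; vegetable oil: 932 g; molasses: 6 cup

The original recipe has 256/3 g of cornstarch, so the scaling factor is 153.6 ÷ 256/3 = 9/5 = 1.8.
pumpkin purée: 450 g × 9/5 ÷ 28.35 g/oz ≈ 29 oz
rolled oats: (2 cup + 6 tbsp = 2.375 cup) × 9/5 × 90 g/cup ≈ 385 g
vegetable oil: (2 cup + 6 tbsp = 2.375 cup) × 9/5 × 218 g/cup ≈ 932 g
molasses: 0.75 L × 9/5 × 1000 mL/L ÷ 240 mL/cup ≈ 6 cup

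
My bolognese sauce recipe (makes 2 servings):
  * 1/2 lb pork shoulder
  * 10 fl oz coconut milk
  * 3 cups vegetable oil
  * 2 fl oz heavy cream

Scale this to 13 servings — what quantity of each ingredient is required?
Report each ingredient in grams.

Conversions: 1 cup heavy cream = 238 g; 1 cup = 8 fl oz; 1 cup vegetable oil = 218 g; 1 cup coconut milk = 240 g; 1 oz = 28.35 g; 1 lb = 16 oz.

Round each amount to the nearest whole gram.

pork shoulder: 1474 g; coconut milk: 1950 g; vegetable oil: 4251 g; heavy cream: 387 g

Scaling factor: 13/2 = 6.5.
pork shoulder: 0.5 lb × 13/2 × 16 oz/lb × 28.35 g/oz ≈ 1474 g
coconut milk: 10 fl oz × 13/2 ÷ 8 fl oz/cup × 240 g/cup = 1950 g
vegetable oil: 3 cup × 13/2 × 218 g/cup = 4251 g
heavy cream: 2 fl oz × 13/2 ÷ 8 fl oz/cup × 238 g/cup ≈ 387 g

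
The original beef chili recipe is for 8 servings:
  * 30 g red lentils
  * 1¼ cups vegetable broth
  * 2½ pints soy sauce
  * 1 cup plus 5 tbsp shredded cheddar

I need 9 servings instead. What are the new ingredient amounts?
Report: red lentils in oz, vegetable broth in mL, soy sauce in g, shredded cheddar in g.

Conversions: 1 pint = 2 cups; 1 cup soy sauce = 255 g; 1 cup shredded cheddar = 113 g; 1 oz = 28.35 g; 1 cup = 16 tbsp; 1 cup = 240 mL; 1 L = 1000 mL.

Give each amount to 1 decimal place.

Scaling factor: 9/8 = 1.125.
red lentils: 30 g × 9/8 ÷ 28.35 g/oz ≈ 1.2 oz
vegetable broth: 1.25 cup × 9/8 × 240 mL/cup = 337.5 mL
soy sauce: 2.5 pint × 9/8 × 2 cup/pint × 255 g/cup ≈ 1434.4 g
shredded cheddar: (1 cup + 5 tbsp = 1.3125 cup) × 9/8 × 113 g/cup ≈ 166.9 g

red lentils: 1.2 oz; vegetable broth: 337.5 mL; soy sauce: 1434.4 g; shredded cheddar: 166.9 g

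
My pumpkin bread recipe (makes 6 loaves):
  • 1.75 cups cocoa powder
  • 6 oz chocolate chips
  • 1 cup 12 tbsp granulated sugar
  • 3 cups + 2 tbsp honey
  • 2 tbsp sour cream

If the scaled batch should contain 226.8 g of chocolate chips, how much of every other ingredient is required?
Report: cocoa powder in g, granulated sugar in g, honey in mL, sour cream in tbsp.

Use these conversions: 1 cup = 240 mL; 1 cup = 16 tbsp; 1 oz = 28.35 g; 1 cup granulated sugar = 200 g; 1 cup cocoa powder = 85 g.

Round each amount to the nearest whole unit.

cocoa powder: 198 g; granulated sugar: 467 g; honey: 1000 mL; sour cream: 3 tbsp

The original recipe has 170.1 g of chocolate chips, so the scaling factor is 226.8 ÷ 170.1 = 4/3.
cocoa powder: 1.75 cup × 4/3 × 85 g/cup ≈ 198 g
granulated sugar: (1 cup + 12 tbsp = 1.75 cup) × 4/3 × 200 g/cup ≈ 467 g
honey: (3 cup + 2 tbsp = 3.125 cup) × 4/3 × 240 mL/cup = 1000 mL
sour cream: 2 tbsp × 4/3 ≈ 3 tbsp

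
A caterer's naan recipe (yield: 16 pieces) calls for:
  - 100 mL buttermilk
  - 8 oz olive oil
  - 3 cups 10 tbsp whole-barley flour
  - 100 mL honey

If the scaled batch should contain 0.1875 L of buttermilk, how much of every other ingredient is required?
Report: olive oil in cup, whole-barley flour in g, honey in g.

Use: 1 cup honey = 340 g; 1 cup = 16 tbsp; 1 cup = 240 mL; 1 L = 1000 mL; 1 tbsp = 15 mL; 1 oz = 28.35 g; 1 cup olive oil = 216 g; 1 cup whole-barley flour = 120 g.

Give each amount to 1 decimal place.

olive oil: 2.0 cup; whole-barley flour: 815.6 g; honey: 265.6 g

The original recipe has 0.1 L of buttermilk, so the scaling factor is 0.1875 ÷ 0.1 = 15/8 = 1.875.
olive oil: 8 oz × 15/8 × 28.35 g/oz ÷ 216 g/cup ≈ 2.0 cup
whole-barley flour: (3 cup + 10 tbsp = 3.625 cup) × 15/8 × 120 g/cup ≈ 815.6 g
honey: 100 mL × 15/8 ÷ 240 mL/cup × 340 g/cup ≈ 265.6 g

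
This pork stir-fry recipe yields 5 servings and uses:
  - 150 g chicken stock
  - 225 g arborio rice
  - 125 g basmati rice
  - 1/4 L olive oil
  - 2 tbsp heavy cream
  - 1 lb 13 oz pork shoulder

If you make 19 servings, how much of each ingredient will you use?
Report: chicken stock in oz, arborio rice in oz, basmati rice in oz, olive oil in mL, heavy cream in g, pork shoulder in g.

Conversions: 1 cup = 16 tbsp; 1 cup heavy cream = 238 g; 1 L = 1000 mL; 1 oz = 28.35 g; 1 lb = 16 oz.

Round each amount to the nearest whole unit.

chicken stock: 20 oz; arborio rice: 30 oz; basmati rice: 17 oz; olive oil: 950 mL; heavy cream: 113 g; pork shoulder: 3124 g

Scaling factor: 19/5 = 3.8.
chicken stock: 150 g × 19/5 ÷ 28.35 g/oz ≈ 20 oz
arborio rice: 225 g × 19/5 ÷ 28.35 g/oz ≈ 30 oz
basmati rice: 125 g × 19/5 ÷ 28.35 g/oz ≈ 17 oz
olive oil: 0.25 L × 19/5 × 1000 mL/L = 950 mL
heavy cream: 2 tbsp × 19/5 ÷ 16 tbsp/cup × 238 g/cup ≈ 113 g
pork shoulder: (1 lb + 13 oz = 1.8125 lb) × 19/5 × 16 oz/lb × 28.35 g/oz ≈ 3124 g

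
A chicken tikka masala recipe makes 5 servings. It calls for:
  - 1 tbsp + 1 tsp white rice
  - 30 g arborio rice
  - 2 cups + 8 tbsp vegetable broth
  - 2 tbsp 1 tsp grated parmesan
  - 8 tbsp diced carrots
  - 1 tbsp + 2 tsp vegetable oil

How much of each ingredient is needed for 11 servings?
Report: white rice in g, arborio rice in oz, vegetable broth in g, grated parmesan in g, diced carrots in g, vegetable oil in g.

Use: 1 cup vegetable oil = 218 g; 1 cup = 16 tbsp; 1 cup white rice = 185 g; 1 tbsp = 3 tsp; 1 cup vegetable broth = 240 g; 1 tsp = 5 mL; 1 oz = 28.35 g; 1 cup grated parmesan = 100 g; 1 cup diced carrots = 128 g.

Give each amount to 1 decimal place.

white rice: 33.9 g; arborio rice: 2.3 oz; vegetable broth: 1320.0 g; grated parmesan: 32.1 g; diced carrots: 140.8 g; vegetable oil: 50.0 g

Scaling factor: 11/5 = 2.2.
white rice: (1 tbsp + 1 tsp = 4/3 tbsp) × 11/5 ÷ 16 tbsp/cup × 185 g/cup ≈ 33.9 g
arborio rice: 30 g × 11/5 ÷ 28.35 g/oz ≈ 2.3 oz
vegetable broth: (2 cup + 8 tbsp = 2.5 cup) × 11/5 × 240 g/cup = 1320.0 g
grated parmesan: (2 tbsp + 1 tsp = 7/3 tbsp) × 11/5 ÷ 16 tbsp/cup × 100 g/cup ≈ 32.1 g
diced carrots: 8 tbsp × 11/5 ÷ 16 tbsp/cup × 128 g/cup = 140.8 g
vegetable oil: (1 tbsp + 2 tsp = 5/3 tbsp) × 11/5 ÷ 16 tbsp/cup × 218 g/cup ≈ 50.0 g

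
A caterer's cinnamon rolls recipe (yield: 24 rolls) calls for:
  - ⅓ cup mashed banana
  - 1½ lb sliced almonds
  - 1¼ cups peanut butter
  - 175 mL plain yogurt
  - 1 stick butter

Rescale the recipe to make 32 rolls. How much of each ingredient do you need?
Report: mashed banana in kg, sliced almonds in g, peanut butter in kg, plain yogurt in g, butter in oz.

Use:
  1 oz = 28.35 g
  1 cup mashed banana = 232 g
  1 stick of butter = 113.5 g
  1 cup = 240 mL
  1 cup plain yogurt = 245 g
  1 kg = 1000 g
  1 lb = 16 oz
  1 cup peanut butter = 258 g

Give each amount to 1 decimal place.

mashed banana: 0.1 kg; sliced almonds: 907.2 g; peanut butter: 0.4 kg; plain yogurt: 238.2 g; butter: 5.3 oz

Scaling factor: 32/24 = 4/3.
mashed banana: 1/3 cup × 4/3 × 232 g/cup ÷ 1000 g/kg ≈ 0.1 kg
sliced almonds: 1.5 lb × 4/3 × 16 oz/lb × 28.35 g/oz = 907.2 g
peanut butter: 1.25 cup × 4/3 × 258 g/cup ÷ 1000 g/kg ≈ 0.4 kg
plain yogurt: 175 mL × 4/3 ÷ 240 mL/cup × 245 g/cup ≈ 238.2 g
butter: 1 stick × 4/3 × 113.5 g/stick ÷ 28.35 g/oz ≈ 5.3 oz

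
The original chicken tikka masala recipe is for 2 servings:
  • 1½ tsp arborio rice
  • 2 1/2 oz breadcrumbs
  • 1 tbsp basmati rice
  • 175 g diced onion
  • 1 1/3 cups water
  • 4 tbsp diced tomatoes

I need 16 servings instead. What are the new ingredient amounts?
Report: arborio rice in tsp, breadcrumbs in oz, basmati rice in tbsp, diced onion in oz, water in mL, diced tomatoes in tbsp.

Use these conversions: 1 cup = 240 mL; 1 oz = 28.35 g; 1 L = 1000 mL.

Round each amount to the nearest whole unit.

Scaling factor: 16/2 = 8.
arborio rice: 1.5 tsp × 8 = 12 tsp
breadcrumbs: 2.5 oz × 8 = 20 oz
basmati rice: 1 tbsp × 8 = 8 tbsp
diced onion: 175 g × 8 ÷ 28.35 g/oz ≈ 49 oz
water: 4/3 cup × 8 × 240 mL/cup = 2560 mL
diced tomatoes: 4 tbsp × 8 = 32 tbsp

arborio rice: 12 tsp; breadcrumbs: 20 oz; basmati rice: 8 tbsp; diced onion: 49 oz; water: 2560 mL; diced tomatoes: 32 tbsp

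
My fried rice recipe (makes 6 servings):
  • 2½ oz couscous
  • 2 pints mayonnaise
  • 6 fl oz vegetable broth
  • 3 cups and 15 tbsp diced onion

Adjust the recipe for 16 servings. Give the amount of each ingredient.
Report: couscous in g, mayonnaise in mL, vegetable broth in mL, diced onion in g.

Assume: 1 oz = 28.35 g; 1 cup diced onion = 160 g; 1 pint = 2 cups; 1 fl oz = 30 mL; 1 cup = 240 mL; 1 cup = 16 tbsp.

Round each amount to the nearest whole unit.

couscous: 189 g; mayonnaise: 2560 mL; vegetable broth: 480 mL; diced onion: 1680 g

Scaling factor: 16/6 = 8/3.
couscous: 2.5 oz × 8/3 × 28.35 g/oz = 189 g
mayonnaise: 2 pint × 8/3 × 2 cup/pint × 240 mL/cup = 2560 mL
vegetable broth: 6 fl oz × 8/3 × 30 mL/fl oz = 480 mL
diced onion: (3 cup + 15 tbsp = 3.9375 cup) × 8/3 × 160 g/cup = 1680 g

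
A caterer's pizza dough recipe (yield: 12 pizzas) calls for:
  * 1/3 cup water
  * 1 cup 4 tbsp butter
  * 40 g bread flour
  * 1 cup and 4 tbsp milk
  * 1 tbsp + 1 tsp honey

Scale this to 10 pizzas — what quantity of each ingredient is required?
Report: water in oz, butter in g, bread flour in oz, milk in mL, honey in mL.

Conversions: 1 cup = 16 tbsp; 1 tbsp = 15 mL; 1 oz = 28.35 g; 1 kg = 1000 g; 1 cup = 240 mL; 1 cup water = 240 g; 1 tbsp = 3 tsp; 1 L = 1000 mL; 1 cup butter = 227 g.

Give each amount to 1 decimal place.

water: 2.4 oz; butter: 236.5 g; bread flour: 1.2 oz; milk: 250.0 mL; honey: 16.7 mL

Scaling factor: 10/12 = 5/6.
water: 1/3 cup × 5/6 × 240 g/cup ÷ 28.35 g/oz ≈ 2.4 oz
butter: (1 cup + 4 tbsp = 1.25 cup) × 5/6 × 227 g/cup ≈ 236.5 g
bread flour: 40 g × 5/6 ÷ 28.35 g/oz ≈ 1.2 oz
milk: (1 cup + 4 tbsp = 1.25 cup) × 5/6 × 240 mL/cup = 250.0 mL
honey: (1 tbsp + 1 tsp = 4/3 tbsp) × 5/6 × 15 mL/tbsp ≈ 16.7 mL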